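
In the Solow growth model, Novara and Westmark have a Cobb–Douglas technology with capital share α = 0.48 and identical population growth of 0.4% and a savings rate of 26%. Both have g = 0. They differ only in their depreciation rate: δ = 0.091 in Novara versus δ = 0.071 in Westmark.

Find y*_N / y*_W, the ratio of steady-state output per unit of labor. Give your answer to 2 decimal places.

ratio ≈ 0.80

Steady-state y* = [s/(n + δ)]^(α/(1−α)), so the ratio is [ (s_N/(n + δ)_N) / (s_W/(n + δ)_W) ]^0.9231.
s_N/(n + δ)_N = 0.26/0.095 = 2.7368; s_W/(n + δ)_W = 0.26/0.075 = 3.4667.
Ratio = (2.7368/3.4667)^0.9231 = 0.7895^0.9231 ≈ 0.8040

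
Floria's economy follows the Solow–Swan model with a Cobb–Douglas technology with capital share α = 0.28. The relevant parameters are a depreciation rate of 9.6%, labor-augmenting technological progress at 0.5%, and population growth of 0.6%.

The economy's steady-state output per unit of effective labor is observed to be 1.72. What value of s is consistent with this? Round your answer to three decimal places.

In steady state, investment equals break-even investment: s·k^α = (n + g + δ)·k.
Since y* = [s/(n + g + δ)]^(α/(1−α)), we have s/(n + g + δ) = (y*)^((1−α)/α) = 1.72^2.5714 = 4.0331.
Therefore s = 4.0331 × (n + g + δ) = 4.0331 × 0.107 = 0.4315.

s ≈ 0.432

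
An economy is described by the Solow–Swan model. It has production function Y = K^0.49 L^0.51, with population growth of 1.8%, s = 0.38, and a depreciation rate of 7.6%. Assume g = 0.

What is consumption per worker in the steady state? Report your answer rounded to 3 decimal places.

Steady state requires s·f(k) = (n + δ)·k, i.e. s·k^α = (n + δ)·k.
Dividing both sides by k: k^(1−α) = s / (n + δ).
k^0.51 = 0.38 / (0.018 + 0.076) = 0.38 / 0.094 = 4.0426
k* = 4.0426^(1/0.51) ≈ 15.4714
y* = (k*)^α = 15.4714^0.49 ≈ 3.8271
c* = (1 − s)·y* = (1 − 0.38) × 3.8271 ≈ 2.3728

c* = 2.373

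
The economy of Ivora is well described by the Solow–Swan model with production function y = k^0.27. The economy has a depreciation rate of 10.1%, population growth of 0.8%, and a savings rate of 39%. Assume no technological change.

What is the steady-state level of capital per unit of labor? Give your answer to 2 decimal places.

k* = 5.73

In steady state, investment equals break-even investment: s·k^α = (n + δ)·k.
Dividing both sides by k: k^(1−α) = s / (n + δ).
k^0.73 = 0.39 / (0.008 + 0.101) = 0.39 / 0.109 = 3.5780
k* = 3.5780^(1/0.73) ≈ 5.7334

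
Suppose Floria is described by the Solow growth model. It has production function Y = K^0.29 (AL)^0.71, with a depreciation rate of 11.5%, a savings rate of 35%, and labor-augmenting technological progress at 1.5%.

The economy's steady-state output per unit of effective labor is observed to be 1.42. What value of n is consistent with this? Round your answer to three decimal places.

n ≈ 0.018

In steady state, investment equals break-even investment: s·k^α = (n + g + δ)·k.
Since y* = [s/(n + g + δ)]^(α/(1−α)), we have s/(n + g + δ) = (y*)^((1−α)/α) = 1.42^2.4483 = 2.3596.
Therefore n + g + δ = s / 2.3596 = 0.35 / 2.3596 = 0.1483, so n = 0.1483 − 0.130 = 0.0183.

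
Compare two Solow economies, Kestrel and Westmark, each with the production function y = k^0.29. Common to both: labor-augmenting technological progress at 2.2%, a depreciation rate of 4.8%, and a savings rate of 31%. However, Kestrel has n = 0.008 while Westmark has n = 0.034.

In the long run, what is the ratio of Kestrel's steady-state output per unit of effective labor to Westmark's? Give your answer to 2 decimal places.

Steady-state y* = [s/(n + g + δ)]^(α/(1−α)), so the ratio is [ (s_K/(n + g + δ)_K) / (s_W/(n + g + δ)_W) ]^0.4085.
s_K/(n + g + δ)_K = 0.31/0.078 = 3.9744; s_W/(n + g + δ)_W = 0.31/0.104 = 2.9808.
Ratio = (3.9744/2.9808)^0.4085 = 1.3333^0.4085 ≈ 1.1247

y*_K / y*_W ≈ 1.12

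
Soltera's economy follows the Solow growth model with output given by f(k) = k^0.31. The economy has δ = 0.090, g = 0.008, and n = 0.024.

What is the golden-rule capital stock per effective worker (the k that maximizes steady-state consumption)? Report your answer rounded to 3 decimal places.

The golden rule sets f'(k) = n + g + δ, i.e. α·k^(α−1) = n + g + δ.
So k^(1−α) = α / (n + g + δ) = 0.31 / 0.122 = 2.5410.
k_gold = 2.5410^(1/0.69) ≈ 3.8633

k_gold ≈ 3.863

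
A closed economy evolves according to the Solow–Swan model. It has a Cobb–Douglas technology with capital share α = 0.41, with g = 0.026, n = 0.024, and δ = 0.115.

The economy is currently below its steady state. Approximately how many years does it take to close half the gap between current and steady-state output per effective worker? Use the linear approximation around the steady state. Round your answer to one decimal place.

half-life ≈ 7.1 years

Near the steady state the convergence rate is λ = (1 − α)(n + g + δ).
λ = (1 − 0.41) × 0.165 = 0.59 × 0.165 = 0.09735
Half-life = ln 2 / λ = 0.6931 / 0.09735 ≈ 7.12 years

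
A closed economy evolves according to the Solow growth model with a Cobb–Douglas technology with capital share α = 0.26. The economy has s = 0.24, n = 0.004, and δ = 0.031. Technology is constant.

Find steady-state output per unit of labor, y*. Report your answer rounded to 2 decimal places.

y* = 1.97

Steady state requires s·f(k) = (n + δ)·k, i.e. s·k^α = (n + δ)·k.
Dividing both sides by k: k^(1−α) = s / (n + δ).
k^0.74 = 0.24 / (0.004 + 0.031) = 0.24 / 0.035 = 6.8571
k* = 6.8571^(1/0.74) ≈ 13.4871
y* = (k*)^α = 13.4871^0.26 ≈ 1.9669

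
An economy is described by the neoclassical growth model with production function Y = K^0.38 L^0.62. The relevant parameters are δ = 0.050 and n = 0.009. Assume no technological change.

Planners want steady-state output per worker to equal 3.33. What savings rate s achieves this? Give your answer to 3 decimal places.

At the steady state, Δk = 0, so s·k^α = (n + δ)·k.
Since y* = [s/(n + δ)]^(α/(1−α)), we have s/(n + δ) = (y*)^((1−α)/α) = 3.33^1.6316 = 7.1190.
Therefore s = 7.1190 × (n + δ) = 7.1190 × 0.059 = 0.4200.

s ≈ 0.420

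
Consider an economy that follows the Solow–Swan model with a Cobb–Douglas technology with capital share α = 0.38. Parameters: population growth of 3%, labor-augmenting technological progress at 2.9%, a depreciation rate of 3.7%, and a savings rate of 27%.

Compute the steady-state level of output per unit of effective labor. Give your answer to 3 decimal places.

In steady state, investment equals break-even investment: s·k^α = (n + g + δ)·k.
Dividing both sides by k: k^(1−α) = s / (n + g + δ).
k^0.62 = 0.27 / (0.030 + 0.029 + 0.037) = 0.27 / 0.096 = 2.8125
k* = 2.8125^(1/0.62) ≈ 5.3008
y* = (k*)^α = 5.3008^0.38 ≈ 1.8847

y* = 1.885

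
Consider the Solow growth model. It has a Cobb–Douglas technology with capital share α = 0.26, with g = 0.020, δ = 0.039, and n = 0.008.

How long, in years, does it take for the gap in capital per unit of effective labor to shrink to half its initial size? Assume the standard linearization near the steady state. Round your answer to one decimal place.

Near the steady state the convergence rate is λ = (1 − α)(n + g + δ).
λ = (1 − 0.26) × 0.067 = 0.74 × 0.067 = 0.04958
Half-life = ln 2 / λ = 0.6931 / 0.04958 ≈ 13.98 years

about 14.0 years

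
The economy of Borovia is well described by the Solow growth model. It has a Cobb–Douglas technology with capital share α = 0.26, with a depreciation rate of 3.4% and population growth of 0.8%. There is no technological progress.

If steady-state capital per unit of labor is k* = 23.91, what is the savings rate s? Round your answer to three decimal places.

s ≈ 0.440

At the steady state, Δk = 0, so s·k^α = (n + δ)·k.
So s / (n + δ) = (k*)^(1−α) = 23.91^0.74 = 10.4749.
Therefore s = 10.4749 × (n + δ) = 10.4749 × 0.042 = 0.4399.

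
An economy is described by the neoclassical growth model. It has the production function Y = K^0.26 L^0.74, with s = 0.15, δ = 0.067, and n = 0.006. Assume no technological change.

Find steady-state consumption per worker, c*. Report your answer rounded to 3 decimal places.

At the steady state, Δk = 0, so s·k^α = (n + δ)·k.
Dividing both sides by k: k^(1−α) = s / (n + δ).
k^0.74 = 0.15 / (0.006 + 0.067) = 0.15 / 0.073 = 2.0548
k* = 2.0548^(1/0.74) ≈ 2.6464
y* = (k*)^α = 2.6464^0.26 ≈ 1.2879
c* = (1 − s)·y* = (1 − 0.15) × 1.2879 ≈ 1.0947

c* ≈ 1.095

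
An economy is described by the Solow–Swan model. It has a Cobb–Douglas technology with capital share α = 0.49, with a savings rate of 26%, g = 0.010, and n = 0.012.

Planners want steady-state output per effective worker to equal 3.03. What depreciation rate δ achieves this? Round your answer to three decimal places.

δ ≈ 0.060

In steady state, investment equals break-even investment: s·k^α = (n + g + δ)·k.
Since y* = [s/(n + g + δ)]^(α/(1−α)), we have s/(n + g + δ) = (y*)^((1−α)/α) = 3.03^1.0408 = 3.1702.
Therefore n + g + δ = s / 3.1702 = 0.26 / 3.1702 = 0.0820, so δ = 0.0820 − 0.022 = 0.0600.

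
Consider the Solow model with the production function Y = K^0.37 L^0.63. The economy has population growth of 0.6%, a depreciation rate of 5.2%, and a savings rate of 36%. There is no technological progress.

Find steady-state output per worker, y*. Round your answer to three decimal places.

y* ≈ 2.922

Steady state requires s·f(k) = (n + δ)·k, i.e. s·k^α = (n + δ)·k.
Dividing both sides by k: k^(1−α) = s / (n + δ).
k^0.63 = 0.36 / (0.006 + 0.052) = 0.36 / 0.058 = 6.2069
k* = 6.2069^(1/0.63) ≈ 18.1356
y* = (k*)^α = 18.1356^0.37 ≈ 2.9218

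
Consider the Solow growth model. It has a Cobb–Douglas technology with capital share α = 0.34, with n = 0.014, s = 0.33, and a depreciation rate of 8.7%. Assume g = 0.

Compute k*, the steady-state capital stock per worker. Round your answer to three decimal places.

k* ≈ 6.013

In steady state, investment equals break-even investment: s·k^α = (n + δ)·k.
Dividing both sides by k: k^(1−α) = s / (n + δ).
k^0.66 = 0.33 / (0.014 + 0.087) = 0.33 / 0.101 = 3.2673
k* = 3.2673^(1/0.66) ≈ 6.0128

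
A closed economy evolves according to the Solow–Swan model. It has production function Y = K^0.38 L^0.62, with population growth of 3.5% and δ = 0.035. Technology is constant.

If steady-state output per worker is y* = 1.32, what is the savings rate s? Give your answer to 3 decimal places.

s ≈ 0.110

In steady state, investment equals break-even investment: s·k^α = (n + δ)·k.
Since y* = [s/(n + δ)]^(α/(1−α)), we have s/(n + δ) = (y*)^((1−α)/α) = 1.32^1.6316 = 1.5730.
Therefore s = 1.5730 × (n + δ) = 1.5730 × 0.070 = 0.1101.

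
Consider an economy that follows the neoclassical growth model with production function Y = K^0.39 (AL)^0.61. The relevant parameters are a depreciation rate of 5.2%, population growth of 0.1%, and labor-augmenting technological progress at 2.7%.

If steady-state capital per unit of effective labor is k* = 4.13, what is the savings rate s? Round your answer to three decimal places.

Steady state requires s·f(k) = (n + g + δ)·k, i.e. s·k^α = (n + g + δ)·k.
So s / (n + g + δ) = (k*)^(1−α) = 4.13^0.61 = 2.3754.
Therefore s = 2.3754 × (n + g + δ) = 2.3754 × 0.080 = 0.1900.

s ≈ 0.190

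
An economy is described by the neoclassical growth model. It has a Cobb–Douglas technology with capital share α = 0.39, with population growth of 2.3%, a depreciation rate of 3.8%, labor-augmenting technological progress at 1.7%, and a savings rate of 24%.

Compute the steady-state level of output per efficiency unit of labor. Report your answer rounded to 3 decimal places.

y* = 2.052

Steady state requires s·f(k) = (n + g + δ)·k, i.e. s·k^α = (n + g + δ)·k.
Dividing both sides by k: k^(1−α) = s / (n + g + δ).
k^0.61 = 0.24 / (0.023 + 0.017 + 0.038) = 0.24 / 0.078 = 3.0769
k* = 3.0769^(1/0.61) ≈ 6.3123
y* = (k*)^α = 6.3123^0.39 ≈ 2.0515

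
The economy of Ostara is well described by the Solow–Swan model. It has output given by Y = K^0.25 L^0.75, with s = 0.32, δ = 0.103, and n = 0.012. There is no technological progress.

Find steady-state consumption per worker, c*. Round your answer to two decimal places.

At the steady state, Δk = 0, so s·k^α = (n + δ)·k.
Rearranging, k^(1−α) = s / (n + δ).
k^0.75 = 0.32 / (0.012 + 0.103) = 0.32 / 0.115 = 2.7826
k* = 2.7826^(1/0.75) ≈ 3.9138
y* = (k*)^α = 3.9138^0.25 ≈ 1.4065
c* = (1 − s)·y* = (1 − 0.32) × 1.4065 ≈ 0.9564

c* = 0.96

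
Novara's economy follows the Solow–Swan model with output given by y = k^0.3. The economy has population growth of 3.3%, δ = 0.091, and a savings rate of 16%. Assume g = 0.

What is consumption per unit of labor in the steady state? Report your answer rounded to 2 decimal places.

c* ≈ 0.94

In steady state, investment equals break-even investment: s·k^α = (n + δ)·k.
Rearranging, k^(1−α) = s / (n + δ).
k^0.7 = 0.16 / (0.033 + 0.091) = 0.16 / 0.124 = 1.2903
k* = 1.2903^(1/0.7) ≈ 1.4392
y* = (k*)^α = 1.4392^0.3 ≈ 1.1154
c* = (1 − s)·y* = (1 − 0.16) × 1.1154 ≈ 0.9369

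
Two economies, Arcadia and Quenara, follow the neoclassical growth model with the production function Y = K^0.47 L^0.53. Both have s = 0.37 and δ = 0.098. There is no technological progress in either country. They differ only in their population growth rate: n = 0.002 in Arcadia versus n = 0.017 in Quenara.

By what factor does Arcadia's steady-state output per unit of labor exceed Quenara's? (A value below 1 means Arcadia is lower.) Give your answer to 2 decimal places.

Steady-state y* = [s/(n + δ)]^(α/(1−α)), so the ratio is [ (s_A/(n + δ)_A) / (s_Q/(n + δ)_Q) ]^0.8868.
s_A/(n + δ)_A = 0.37/0.100 = 3.7000; s_Q/(n + δ)_Q = 0.37/0.115 = 3.2174.
Ratio = (3.7000/3.2174)^0.8868 = 1.1500^0.8868 ≈ 1.1319

ratio ≈ 1.13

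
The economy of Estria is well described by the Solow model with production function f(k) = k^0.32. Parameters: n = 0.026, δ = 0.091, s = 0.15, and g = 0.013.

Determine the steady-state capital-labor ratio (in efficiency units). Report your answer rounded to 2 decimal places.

At the steady state, Δk = 0, so s·k^α = (n + g + δ)·k.
Rearranging, k^(1−α) = s / (n + g + δ).
k^0.68 = 0.15 / (0.026 + 0.013 + 0.091) = 0.15 / 0.130 = 1.1538
k* = 1.1538^(1/0.68) ≈ 1.2342

k* = 1.23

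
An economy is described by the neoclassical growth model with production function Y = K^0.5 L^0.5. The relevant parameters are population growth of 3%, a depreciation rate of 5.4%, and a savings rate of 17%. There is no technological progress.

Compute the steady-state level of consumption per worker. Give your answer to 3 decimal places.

Steady state requires s·f(k) = (n + δ)·k, i.e. s·k^α = (n + δ)·k.
Dividing both sides by k: k^(1−α) = s / (n + δ).
k^0.5 = 0.17 / (0.030 + 0.054) = 0.17 / 0.084 = 2.0238
k* = 2.0238^(1/0.5) ≈ 4.0958
y* = (k*)^α = 4.0958^0.5 ≈ 2.0238
c* = (1 − s)·y* = (1 − 0.17) × 2.0238 ≈ 1.6798

c* ≈ 1.680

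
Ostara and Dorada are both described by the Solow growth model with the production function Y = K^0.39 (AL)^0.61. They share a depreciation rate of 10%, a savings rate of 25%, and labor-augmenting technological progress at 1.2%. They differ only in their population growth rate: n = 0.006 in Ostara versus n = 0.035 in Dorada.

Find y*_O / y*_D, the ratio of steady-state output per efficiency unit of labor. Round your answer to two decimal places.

y*_O / y*_D ≈ 1.15

Steady-state y* = [s/(n + g + δ)]^(α/(1−α)), so the ratio is [ (s_O/(n + g + δ)_O) / (s_D/(n + g + δ)_D) ]^0.6393.
s_O/(n + g + δ)_O = 0.25/0.118 = 2.1186; s_D/(n + g + δ)_D = 0.25/0.147 = 1.7007.
Ratio = (2.1186/1.7007)^0.6393 = 1.2457^0.6393 ≈ 1.1508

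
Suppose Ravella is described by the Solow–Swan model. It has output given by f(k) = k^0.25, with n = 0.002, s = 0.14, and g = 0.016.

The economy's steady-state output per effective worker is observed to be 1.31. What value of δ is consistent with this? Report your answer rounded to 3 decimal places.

δ ≈ 0.044

In steady state, investment equals break-even investment: s·k^α = (n + g + δ)·k.
Since y* = [s/(n + g + δ)]^(α/(1−α)), we have s/(n + g + δ) = (y*)^((1−α)/α) = 1.31^3 = 2.2481.
Therefore n + g + δ = s / 2.2481 = 0.14 / 2.2481 = 0.0623, so δ = 0.0623 − 0.018 = 0.0443.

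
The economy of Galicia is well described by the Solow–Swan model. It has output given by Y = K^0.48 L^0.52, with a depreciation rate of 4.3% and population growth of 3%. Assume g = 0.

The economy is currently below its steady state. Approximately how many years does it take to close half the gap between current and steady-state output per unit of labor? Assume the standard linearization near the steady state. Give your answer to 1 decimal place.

Near the steady state the convergence rate is λ = (1 − α)(n + δ).
λ = (1 − 0.48) × 0.073 = 0.52 × 0.073 = 0.03796
Half-life = ln 2 / λ = 0.6931 / 0.03796 ≈ 18.26 years

half-life ≈ 18.3 years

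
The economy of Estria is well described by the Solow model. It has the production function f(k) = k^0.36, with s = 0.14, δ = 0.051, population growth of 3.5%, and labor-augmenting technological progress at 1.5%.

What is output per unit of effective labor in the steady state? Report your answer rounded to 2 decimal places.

At the steady state, Δk = 0, so s·k^α = (n + g + δ)·k.
Rearranging, k^(1−α) = s / (n + g + δ).
k^0.64 = 0.14 / (0.035 + 0.015 + 0.051) = 0.14 / 0.101 = 1.3861
k* = 1.3861^(1/0.64) ≈ 1.6655
y* = (k*)^α = 1.6655^0.36 ≈ 1.2016

y* = 1.20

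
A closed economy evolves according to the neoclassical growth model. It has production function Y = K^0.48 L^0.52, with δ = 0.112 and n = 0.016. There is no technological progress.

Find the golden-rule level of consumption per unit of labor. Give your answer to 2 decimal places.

At the golden rule, f'(k) = n + δ, so α·k^(α−1) = n + δ and k_gold = (α/(n + δ))^(1/(1−α)).
k_gold = (0.48/0.128)^(1/0.52) = 3.7500^1.9231 ≈ 12.7034
c_gold = f(k_gold) − (n + δ)·k_gold = 3.3875 − 0.128×12.7034 ≈ 1.7615

c_gold ≈ 1.76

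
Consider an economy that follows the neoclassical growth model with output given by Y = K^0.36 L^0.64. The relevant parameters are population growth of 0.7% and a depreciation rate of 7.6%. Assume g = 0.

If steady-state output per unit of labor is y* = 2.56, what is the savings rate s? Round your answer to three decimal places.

Steady state requires s·f(k) = (n + δ)·k, i.e. s·k^α = (n + δ)·k.
Since y* = [s/(n + δ)]^(α/(1−α)), we have s/(n + δ) = (y*)^((1−α)/α) = 2.56^1.7778 = 5.3183.
Therefore s = 5.3183 × (n + δ) = 5.3183 × 0.083 = 0.4414.

s ≈ 0.441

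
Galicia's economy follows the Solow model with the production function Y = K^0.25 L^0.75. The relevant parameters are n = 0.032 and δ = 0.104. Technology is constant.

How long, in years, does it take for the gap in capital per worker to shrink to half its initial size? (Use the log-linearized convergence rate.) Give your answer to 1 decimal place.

Near the steady state the convergence rate is λ = (1 − α)(n + δ).
λ = (1 − 0.25) × 0.136 = 0.75 × 0.136 = 0.1020
Half-life = ln 2 / λ = 0.6931 / 0.1020 ≈ 6.80 years

about 6.8 years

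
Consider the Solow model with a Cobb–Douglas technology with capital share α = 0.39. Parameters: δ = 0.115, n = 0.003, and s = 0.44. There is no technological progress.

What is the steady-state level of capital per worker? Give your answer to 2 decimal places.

At the steady state, Δk = 0, so s·k^α = (n + δ)·k.
Rearranging, k^(1−α) = s / (n + δ).
k^0.61 = 0.44 / (0.003 + 0.115) = 0.44 / 0.118 = 3.7288
k* = 3.7288^(1/0.61) ≈ 8.6496

k* = 8.65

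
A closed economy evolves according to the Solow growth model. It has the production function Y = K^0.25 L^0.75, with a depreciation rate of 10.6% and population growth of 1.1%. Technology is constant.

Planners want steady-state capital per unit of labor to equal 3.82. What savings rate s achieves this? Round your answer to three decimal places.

s ≈ 0.320

Steady state requires s·f(k) = (n + δ)·k, i.e. s·k^α = (n + δ)·k.
So s / (n + δ) = (k*)^(1−α) = 3.82^0.75 = 2.7324.
Therefore s = 2.7324 × (n + δ) = 2.7324 × 0.117 = 0.3197.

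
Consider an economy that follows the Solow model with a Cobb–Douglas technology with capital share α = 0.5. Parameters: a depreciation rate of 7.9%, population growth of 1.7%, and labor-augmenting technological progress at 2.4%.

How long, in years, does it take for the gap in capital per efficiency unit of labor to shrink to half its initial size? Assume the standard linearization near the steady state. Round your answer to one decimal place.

Near the steady state the convergence rate is λ = (1 − α)(n + g + δ).
λ = (1 − 0.5) × 0.120 = 0.5 × 0.120 = 0.0600
Half-life = ln 2 / λ = 0.6931 / 0.0600 ≈ 11.55 years

about 11.6 years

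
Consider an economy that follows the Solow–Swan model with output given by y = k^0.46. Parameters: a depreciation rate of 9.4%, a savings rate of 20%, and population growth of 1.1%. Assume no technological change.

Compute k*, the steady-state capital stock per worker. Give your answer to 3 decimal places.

Steady state requires s·f(k) = (n + δ)·k, i.e. s·k^α = (n + δ)·k.
Dividing both sides by k: k^(1−α) = s / (n + δ).
k^0.54 = 0.20 / (0.011 + 0.094) = 0.20 / 0.105 = 1.9048
k* = 1.9048^(1/0.54) ≈ 3.2979

k* ≈ 3.298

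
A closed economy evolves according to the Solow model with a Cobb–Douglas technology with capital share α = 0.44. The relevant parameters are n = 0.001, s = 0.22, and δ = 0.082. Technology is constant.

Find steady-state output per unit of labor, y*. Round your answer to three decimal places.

y* ≈ 2.151

Steady state requires s·f(k) = (n + δ)·k, i.e. s·k^α = (n + δ)·k.
Dividing both sides by k: k^(1−α) = s / (n + δ).
k^0.56 = 0.22 / (0.001 + 0.082) = 0.22 / 0.083 = 2.6506
k* = 2.6506^(1/0.56) ≈ 5.7013
y* = (k*)^α = 5.7013^0.44 ≈ 2.1509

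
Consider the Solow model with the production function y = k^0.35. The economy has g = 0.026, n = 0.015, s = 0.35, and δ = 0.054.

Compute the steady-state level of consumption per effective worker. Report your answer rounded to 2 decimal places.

At the steady state, Δk = 0, so s·k^α = (n + g + δ)·k.
Dividing both sides by k: k^(1−α) = s / (n + g + δ).
k^0.65 = 0.35 / (0.015 + 0.026 + 0.054) = 0.35 / 0.095 = 3.6842
k* = 3.6842^(1/0.65) ≈ 7.4353
y* = (k*)^α = 7.4353^0.35 ≈ 2.0182
c* = (1 − s)·y* = (1 − 0.35) × 2.0182 ≈ 1.3118

c* = 1.31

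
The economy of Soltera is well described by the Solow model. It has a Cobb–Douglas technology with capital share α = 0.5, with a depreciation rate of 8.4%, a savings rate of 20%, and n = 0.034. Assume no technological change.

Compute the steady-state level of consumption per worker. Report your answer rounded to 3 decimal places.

c* = 1.356

At the steady state, Δk = 0, so s·k^α = (n + δ)·k.
Dividing both sides by k: k^(1−α) = s / (n + δ).
k^0.5 = 0.20 / (0.034 + 0.084) = 0.20 / 0.118 = 1.6949
k* = 1.6949^(1/0.5) ≈ 2.8727
y* = (k*)^α = 2.8727^0.5 ≈ 1.6949
c* = (1 − s)·y* = (1 − 0.20) × 1.6949 ≈ 1.3559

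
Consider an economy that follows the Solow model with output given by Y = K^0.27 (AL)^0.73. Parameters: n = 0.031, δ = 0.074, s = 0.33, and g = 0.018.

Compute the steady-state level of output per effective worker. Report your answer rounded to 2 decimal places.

y* = 1.44

In steady state, investment equals break-even investment: s·k^α = (n + g + δ)·k.
Rearranging, k^(1−α) = s / (n + g + δ).
k^0.73 = 0.33 / (0.031 + 0.018 + 0.074) = 0.33 / 0.123 = 2.6829
k* = 2.6829^(1/0.73) ≈ 3.8648
y* = (k*)^α = 3.8648^0.27 ≈ 1.4405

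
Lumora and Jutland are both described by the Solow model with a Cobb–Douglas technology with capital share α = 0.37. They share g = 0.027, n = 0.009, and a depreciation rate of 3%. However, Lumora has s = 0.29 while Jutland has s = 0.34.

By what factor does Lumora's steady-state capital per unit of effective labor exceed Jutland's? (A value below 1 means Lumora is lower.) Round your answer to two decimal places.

k*_L / k*_J ≈ 0.78

Steady-state k* = [s/(n + g + δ)]^(1/(1−α)), so the ratio is [ (s_L/(n + g + δ)_L) / (s_J/(n + g + δ)_J) ]^1.5873.
s_L/(n + g + δ)_L = 0.29/0.066 = 4.3939; s_J/(n + g + δ)_J = 0.34/0.066 = 5.1515.
Ratio = (4.3939/5.1515)^1.5873 = 0.8529^1.5873 ≈ 0.7768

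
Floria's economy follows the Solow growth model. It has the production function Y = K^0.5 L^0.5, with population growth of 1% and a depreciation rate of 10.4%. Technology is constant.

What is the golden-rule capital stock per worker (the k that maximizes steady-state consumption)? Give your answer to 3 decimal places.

The golden rule sets f'(k) = n + δ, i.e. α·k^(α−1) = n + δ.
So k^(1−α) = α / (n + δ) = 0.5 / 0.114 = 4.3860.
k_gold = 4.3860^(1/0.5) ≈ 19.2370

k_gold ≈ 19.237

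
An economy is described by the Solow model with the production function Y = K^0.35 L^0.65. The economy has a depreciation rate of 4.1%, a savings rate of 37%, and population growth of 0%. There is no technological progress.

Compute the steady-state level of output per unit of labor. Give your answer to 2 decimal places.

Steady state requires s·f(k) = (n + δ)·k, i.e. s·k^α = (n + δ)·k.
Rearranging, k^(1−α) = s / (n + δ).
k^0.65 = 0.37 / (0.000 + 0.041) = 0.37 / 0.041 = 9.0244
k* = 9.0244^(1/0.65) ≈ 29.5036
y* = (k*)^α = 29.5036^0.35 ≈ 3.2693

y* = 3.27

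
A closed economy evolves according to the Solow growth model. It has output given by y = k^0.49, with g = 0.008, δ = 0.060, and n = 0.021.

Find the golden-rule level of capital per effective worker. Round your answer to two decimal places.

k_gold ≈ 28.35

The golden rule sets f'(k) = n + g + δ, i.e. α·k^(α−1) = n + g + δ.
So k^(1−α) = α / (n + g + δ) = 0.49 / 0.089 = 5.5056.
k_gold = 5.5056^(1/0.51) ≈ 28.3503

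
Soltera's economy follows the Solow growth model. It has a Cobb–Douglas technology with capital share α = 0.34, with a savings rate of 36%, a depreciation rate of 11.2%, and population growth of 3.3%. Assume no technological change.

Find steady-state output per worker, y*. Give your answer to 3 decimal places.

At the steady state, Δk = 0, so s·k^α = (n + δ)·k.
Rearranging, k^(1−α) = s / (n + δ).
k^0.66 = 0.36 / (0.033 + 0.112) = 0.36 / 0.145 = 2.4828
k* = 2.4828^(1/0.66) ≈ 3.9664
y* = (k*)^α = 3.9664^0.34 ≈ 1.5976

y* = 1.598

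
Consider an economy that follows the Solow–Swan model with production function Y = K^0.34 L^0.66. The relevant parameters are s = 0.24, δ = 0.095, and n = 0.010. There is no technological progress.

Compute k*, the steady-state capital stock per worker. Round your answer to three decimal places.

k* ≈ 3.499

Steady state requires s·f(k) = (n + δ)·k, i.e. s·k^α = (n + δ)·k.
Rearranging, k^(1−α) = s / (n + δ).
k^0.66 = 0.24 / (0.010 + 0.095) = 0.24 / 0.105 = 2.2857
k* = 2.2857^(1/0.66) ≈ 3.4992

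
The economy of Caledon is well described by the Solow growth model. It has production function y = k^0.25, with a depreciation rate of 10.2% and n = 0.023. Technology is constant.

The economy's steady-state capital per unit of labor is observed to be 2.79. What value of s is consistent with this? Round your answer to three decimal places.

Steady state requires s·f(k) = (n + δ)·k, i.e. s·k^α = (n + δ)·k.
So s / (n + δ) = (k*)^(1−α) = 2.79^0.75 = 2.1588.
Therefore s = 2.1588 × (n + δ) = 2.1588 × 0.125 = 0.2699.

s ≈ 0.270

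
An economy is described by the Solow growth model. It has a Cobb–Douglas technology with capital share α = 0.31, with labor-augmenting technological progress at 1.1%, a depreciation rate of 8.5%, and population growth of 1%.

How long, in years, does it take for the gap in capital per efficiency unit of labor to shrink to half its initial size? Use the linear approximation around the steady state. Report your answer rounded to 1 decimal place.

t_½ ≈ 9.5 years

Near the steady state the convergence rate is λ = (1 − α)(n + g + δ).
λ = (1 − 0.31) × 0.106 = 0.69 × 0.106 = 0.07314
Half-life = ln 2 / λ = 0.6931 / 0.07314 ≈ 9.48 years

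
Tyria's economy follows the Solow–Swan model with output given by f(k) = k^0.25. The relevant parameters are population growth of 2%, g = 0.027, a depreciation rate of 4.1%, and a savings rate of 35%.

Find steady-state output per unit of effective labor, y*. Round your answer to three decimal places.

At the steady state, Δk = 0, so s·k^α = (n + g + δ)·k.
Rearranging, k^(1−α) = s / (n + g + δ).
k^0.75 = 0.35 / (0.020 + 0.027 + 0.041) = 0.35 / 0.088 = 3.9773
k* = 3.9773^(1/0.75) ≈ 6.3016
y* = (k*)^α = 6.3016^0.25 ≈ 1.5844

y* = 1.584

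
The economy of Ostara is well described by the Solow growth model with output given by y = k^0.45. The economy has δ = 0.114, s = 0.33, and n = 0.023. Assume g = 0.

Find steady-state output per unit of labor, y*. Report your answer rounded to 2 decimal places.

y* ≈ 2.05

In steady state, investment equals break-even investment: s·k^α = (n + δ)·k.
Dividing both sides by k: k^(1−α) = s / (n + δ).
k^0.55 = 0.33 / (0.023 + 0.114) = 0.33 / 0.137 = 2.4088
k* = 2.4088^(1/0.55) ≈ 4.9452
y* = (k*)^α = 4.9452^0.45 ≈ 2.0530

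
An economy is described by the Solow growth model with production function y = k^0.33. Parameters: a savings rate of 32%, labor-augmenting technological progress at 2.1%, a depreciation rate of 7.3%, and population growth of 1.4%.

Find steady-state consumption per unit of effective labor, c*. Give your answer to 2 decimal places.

In steady state, investment equals break-even investment: s·k^α = (n + g + δ)·k.
Rearranging, k^(1−α) = s / (n + g + δ).
k^0.67 = 0.32 / (0.014 + 0.021 + 0.073) = 0.32 / 0.108 = 2.9630
k* = 2.9630^(1/0.67) ≈ 5.0591
y* = (k*)^α = 5.0591^0.33 ≈ 1.7074
c* = (1 − s)·y* = (1 − 0.32) × 1.7074 ≈ 1.1610

c* = 1.16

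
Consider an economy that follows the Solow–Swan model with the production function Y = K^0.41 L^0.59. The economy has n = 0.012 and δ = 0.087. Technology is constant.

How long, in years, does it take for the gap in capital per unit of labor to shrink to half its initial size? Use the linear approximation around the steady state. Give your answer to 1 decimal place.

Near the steady state the convergence rate is λ = (1 − α)(n + δ).
λ = (1 − 0.41) × 0.099 = 0.59 × 0.099 = 0.05841
Half-life = ln 2 / λ = 0.6931 / 0.05841 ≈ 11.87 years

half-life ≈ 11.9 years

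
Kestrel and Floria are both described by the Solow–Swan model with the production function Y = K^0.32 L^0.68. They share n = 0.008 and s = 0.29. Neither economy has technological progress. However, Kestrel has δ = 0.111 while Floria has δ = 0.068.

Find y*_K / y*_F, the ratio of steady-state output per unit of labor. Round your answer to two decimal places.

ratio ≈ 0.81

Steady-state y* = [s/(n + δ)]^(α/(1−α)), so the ratio is [ (s_K/(n + δ)_K) / (s_F/(n + δ)_F) ]^0.4706.
s_K/(n + δ)_K = 0.29/0.119 = 2.4370; s_F/(n + δ)_F = 0.29/0.076 = 3.8158.
Ratio = (2.4370/3.8158)^0.4706 = 0.6387^0.4706 ≈ 0.8098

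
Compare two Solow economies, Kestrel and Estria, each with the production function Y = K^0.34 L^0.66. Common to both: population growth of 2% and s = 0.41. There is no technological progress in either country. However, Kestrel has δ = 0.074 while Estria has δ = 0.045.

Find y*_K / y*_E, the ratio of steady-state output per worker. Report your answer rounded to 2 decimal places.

Steady-state y* = [s/(n + δ)]^(α/(1−α)), so the ratio is [ (s_K/(n + δ)_K) / (s_E/(n + δ)_E) ]^0.5152.
s_K/(n + δ)_K = 0.41/0.094 = 4.3617; s_E/(n + δ)_E = 0.41/0.065 = 6.3077.
Ratio = (4.3617/6.3077)^0.5152 = 0.6915^0.5152 ≈ 0.8269

y*_K / y*_E ≈ 0.83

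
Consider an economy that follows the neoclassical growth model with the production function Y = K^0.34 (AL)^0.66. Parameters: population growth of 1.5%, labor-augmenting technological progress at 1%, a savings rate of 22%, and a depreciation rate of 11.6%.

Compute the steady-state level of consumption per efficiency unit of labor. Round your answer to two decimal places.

c* = 0.98

In steady state, investment equals break-even investment: s·k^α = (n + g + δ)·k.
Rearranging, k^(1−α) = s / (n + g + δ).
k^0.66 = 0.22 / (0.015 + 0.010 + 0.116) = 0.22 / 0.141 = 1.5603
k* = 1.5603^(1/0.66) ≈ 1.9622
y* = (k*)^α = 1.9622^0.34 ≈ 1.2576
c* = (1 − s)·y* = (1 − 0.22) × 1.2576 ≈ 0.9809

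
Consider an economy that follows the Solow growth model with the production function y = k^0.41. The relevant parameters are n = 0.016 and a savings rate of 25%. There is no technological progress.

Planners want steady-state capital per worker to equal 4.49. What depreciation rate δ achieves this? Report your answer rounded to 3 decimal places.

δ ≈ 0.087

At the steady state, Δk = 0, so s·k^α = (n + δ)·k.
So s / (n + δ) = (k*)^(1−α) = 4.49^0.59 = 2.4256.
Therefore n + δ = s / 2.4256 = 0.25 / 2.4256 = 0.1031, so δ = 0.1031 − 0.016 = 0.0871.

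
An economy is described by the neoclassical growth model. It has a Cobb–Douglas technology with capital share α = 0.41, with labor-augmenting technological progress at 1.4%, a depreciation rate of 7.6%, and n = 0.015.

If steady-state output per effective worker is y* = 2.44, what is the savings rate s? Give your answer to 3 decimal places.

s ≈ 0.379

In steady state, investment equals break-even investment: s·k^α = (n + g + δ)·k.
Since y* = [s/(n + g + δ)]^(α/(1−α)), we have s/(n + g + δ) = (y*)^((1−α)/α) = 2.44^1.439 = 3.6096.
Therefore s = 3.6096 × (n + g + δ) = 3.6096 × 0.105 = 0.3790.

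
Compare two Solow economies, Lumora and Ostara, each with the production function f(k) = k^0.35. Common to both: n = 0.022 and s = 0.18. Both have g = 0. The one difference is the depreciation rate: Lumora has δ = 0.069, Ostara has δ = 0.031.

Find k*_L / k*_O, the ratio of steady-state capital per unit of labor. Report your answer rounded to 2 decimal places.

Steady-state k* = [s/(n + δ)]^(1/(1−α)), so the ratio is [ (s_L/(n + δ)_L) / (s_O/(n + δ)_O) ]^1.5385.
s_L/(n + δ)_L = 0.18/0.091 = 1.9780; s_O/(n + δ)_O = 0.18/0.053 = 3.3962.
Ratio = (1.9780/3.3962)^1.5385 = 0.5824^1.5385 ≈ 0.4353

k*_L / k*_O ≈ 0.44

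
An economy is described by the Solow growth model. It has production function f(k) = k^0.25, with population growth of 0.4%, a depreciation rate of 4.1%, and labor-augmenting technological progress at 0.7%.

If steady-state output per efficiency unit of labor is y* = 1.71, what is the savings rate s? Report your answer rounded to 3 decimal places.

s ≈ 0.260

In steady state, investment equals break-even investment: s·k^α = (n + g + δ)·k.
Since y* = [s/(n + g + δ)]^(α/(1−α)), we have s/(n + g + δ) = (y*)^((1−α)/α) = 1.71^3 = 5.0002.
Therefore s = 5.0002 × (n + g + δ) = 5.0002 × 0.052 = 0.2600.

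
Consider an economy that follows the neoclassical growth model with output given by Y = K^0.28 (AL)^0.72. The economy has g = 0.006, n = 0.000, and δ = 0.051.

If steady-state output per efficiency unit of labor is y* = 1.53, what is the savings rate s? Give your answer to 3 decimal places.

s ≈ 0.170

At the steady state, Δk = 0, so s·k^α = (n + g + δ)·k.
Since y* = [s/(n + g + δ)]^(α/(1−α)), we have s/(n + g + δ) = (y*)^((1−α)/α) = 1.53^2.5714 = 2.9848.
Therefore s = 2.9848 × (n + g + δ) = 2.9848 × 0.057 = 0.1701.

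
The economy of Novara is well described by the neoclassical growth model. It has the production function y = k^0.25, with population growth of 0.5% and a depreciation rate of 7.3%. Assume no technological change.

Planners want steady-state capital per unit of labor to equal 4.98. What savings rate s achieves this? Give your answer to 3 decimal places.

s ≈ 0.260

Steady state requires s·f(k) = (n + δ)·k, i.e. s·k^α = (n + δ)·k.
So s / (n + δ) = (k*)^(1−α) = 4.98^0.75 = 3.3337.
Therefore s = 3.3337 × (n + δ) = 3.3337 × 0.078 = 0.2600.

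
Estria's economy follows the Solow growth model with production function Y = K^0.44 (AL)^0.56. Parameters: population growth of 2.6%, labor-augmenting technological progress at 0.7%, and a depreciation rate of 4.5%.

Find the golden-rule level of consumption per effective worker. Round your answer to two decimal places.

c_gold ≈ 2.18

At the golden rule, f'(k) = n + g + δ, so α·k^(α−1) = n + g + δ and k_gold = (α/(n + g + δ))^(1/(1−α)).
k_gold = (0.44/0.078)^(1/0.56) = 5.6410^1.7857 ≈ 21.9632
c_gold = f(k_gold) − (n + g + δ)·k_gold = 3.8936 − 0.078×21.9632 ≈ 2.1805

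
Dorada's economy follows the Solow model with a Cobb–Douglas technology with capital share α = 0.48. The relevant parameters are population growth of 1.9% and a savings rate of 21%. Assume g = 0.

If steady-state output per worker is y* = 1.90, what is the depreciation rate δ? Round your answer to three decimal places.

At the steady state, Δk = 0, so s·k^α = (n + δ)·k.
Since y* = [s/(n + δ)]^(α/(1−α)), we have s/(n + δ) = (y*)^((1−α)/α) = 1.90^1.0833 = 2.0044.
Therefore n + δ = s / 2.0044 = 0.21 / 2.0044 = 0.1048, so δ = 0.1048 − 0.019 = 0.0858.

δ ≈ 0.086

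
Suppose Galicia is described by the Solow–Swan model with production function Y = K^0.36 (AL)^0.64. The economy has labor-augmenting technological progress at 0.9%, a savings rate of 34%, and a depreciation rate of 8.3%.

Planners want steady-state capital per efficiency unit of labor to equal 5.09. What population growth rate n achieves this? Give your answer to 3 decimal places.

At the steady state, Δk = 0, so s·k^α = (n + g + δ)·k.
So s / (n + g + δ) = (k*)^(1−α) = 5.09^0.64 = 2.8333.
Therefore n + g + δ = s / 2.8333 = 0.34 / 2.8333 = 0.1200, so n = 0.1200 − 0.092 = 0.0280.

n ≈ 0.028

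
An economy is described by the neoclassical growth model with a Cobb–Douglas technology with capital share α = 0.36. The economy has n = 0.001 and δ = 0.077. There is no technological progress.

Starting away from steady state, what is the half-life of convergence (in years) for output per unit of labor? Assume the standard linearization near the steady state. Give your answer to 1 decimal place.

Near the steady state the convergence rate is λ = (1 − α)(n + δ).
λ = (1 − 0.36) × 0.078 = 0.64 × 0.078 = 0.04992
Half-life = ln 2 / λ = 0.6931 / 0.04992 ≈ 13.88 years

half-life ≈ 13.9 years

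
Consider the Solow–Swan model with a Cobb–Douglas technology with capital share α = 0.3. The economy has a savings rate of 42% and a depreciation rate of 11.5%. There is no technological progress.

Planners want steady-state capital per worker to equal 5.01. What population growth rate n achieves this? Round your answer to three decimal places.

In steady state, investment equals break-even investment: s·k^α = (n + δ)·k.
So s / (n + δ) = (k*)^(1−α) = 5.01^0.7 = 3.0895.
Therefore n + δ = s / 3.0895 = 0.42 / 3.0895 = 0.1359, so n = 0.1359 − 0.115 = 0.0209.

n ≈ 0.021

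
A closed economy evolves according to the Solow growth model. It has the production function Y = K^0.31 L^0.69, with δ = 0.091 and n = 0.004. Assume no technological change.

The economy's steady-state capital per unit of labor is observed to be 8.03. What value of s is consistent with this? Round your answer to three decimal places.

In steady state, investment equals break-even investment: s·k^α = (n + δ)·k.
So s / (n + δ) = (k*)^(1−α) = 8.03^0.69 = 4.2097.
Therefore s = 4.2097 × (n + δ) = 4.2097 × 0.095 = 0.3999.

s ≈ 0.400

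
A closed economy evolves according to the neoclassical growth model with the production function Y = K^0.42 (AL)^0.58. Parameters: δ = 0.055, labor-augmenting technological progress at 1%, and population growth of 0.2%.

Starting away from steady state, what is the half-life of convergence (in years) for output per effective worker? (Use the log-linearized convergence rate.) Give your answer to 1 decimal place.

Near the steady state the convergence rate is λ = (1 − α)(n + g + δ).
λ = (1 − 0.42) × 0.067 = 0.58 × 0.067 = 0.03886
Half-life = ln 2 / λ = 0.6931 / 0.03886 ≈ 17.84 years

about 17.8 years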